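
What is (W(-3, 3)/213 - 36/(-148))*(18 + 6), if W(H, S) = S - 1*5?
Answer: 14744/2627 ≈ 5.6125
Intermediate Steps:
W(H, S) = -5 + S (W(H, S) = S - 5 = -5 + S)
(W(-3, 3)/213 - 36/(-148))*(18 + 6) = ((-5 + 3)/213 - 36/(-148))*(18 + 6) = (-2*1/213 - 36*(-1/148))*24 = (-2/213 + 9/37)*24 = (1843/7881)*24 = 14744/2627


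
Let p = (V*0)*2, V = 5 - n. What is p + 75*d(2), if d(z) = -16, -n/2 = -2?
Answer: -1200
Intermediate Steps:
n = 4 (n = -2*(-2) = 4)
V = 1 (V = 5 - 1*4 = 5 - 4 = 1)
p = 0 (p = (1*0)*2 = 0*2 = 0)
p + 75*d(2) = 0 + 75*(-16) = 0 - 1200 = -1200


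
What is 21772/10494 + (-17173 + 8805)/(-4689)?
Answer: 10550150/2733687 ≈ 3.8593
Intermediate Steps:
21772/10494 + (-17173 + 8805)/(-4689) = 21772*(1/10494) - 8368*(-1/4689) = 10886/5247 + 8368/4689 = 10550150/2733687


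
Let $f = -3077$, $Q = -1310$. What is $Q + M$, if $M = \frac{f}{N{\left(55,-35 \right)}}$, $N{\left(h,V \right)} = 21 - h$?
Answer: $- \frac{2439}{2} \approx -1219.5$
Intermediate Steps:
$M = \frac{181}{2}$ ($M = - \frac{3077}{21 - 55} = - \frac{3077}{-34} = \left(-3077\right) \left(- \frac{1}{34}\right) = \frac{181}{2} \approx 90.5$)
$Q + M = -1310 + \frac{181}{2} = - \frac{2439}{2}$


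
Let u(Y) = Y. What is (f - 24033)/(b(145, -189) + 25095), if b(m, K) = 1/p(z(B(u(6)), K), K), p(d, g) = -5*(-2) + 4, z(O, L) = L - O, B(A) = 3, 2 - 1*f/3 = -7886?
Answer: -5166/351331 ≈ -0.014704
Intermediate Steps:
f = 23664 (f = 6 - 3*(-7886) = 6 + 23658 = 23664)
p(d, g) = 14 (p(d, g) = 10 + 4 = 14)
b(m, K) = 1/14
(f - 24033)/(b(145, -189) + 25095) = (23664 - 24033)/(1/14 + 25095) = -369/351331/14 = -369*14/351331 = -5166/351331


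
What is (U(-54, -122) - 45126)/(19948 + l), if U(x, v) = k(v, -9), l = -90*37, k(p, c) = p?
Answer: -3232/1187 ≈ -2.7228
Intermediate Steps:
l = -3330
U(x, v) = v
(U(-54, -122) - 45126)/(19948 + l) = (-122 - 45126)/(19948 - 3330) = -45248/16618 = -45248*1/16618 = -3232/1187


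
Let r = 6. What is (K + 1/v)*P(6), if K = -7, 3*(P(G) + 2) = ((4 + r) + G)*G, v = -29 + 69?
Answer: -837/4 ≈ -209.25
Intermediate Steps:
v = 40
P(G) = -2 + G*(10 + G)/3 (P(G) = -2 + (((4 + 6) + G)*G)/3 = -2 + ((10 + G)*G)/3 = -2 + (G*(10 + G))/3 = -2 + G*(10 + G)/3)
(K + 1/v)*P(6) = (-7 + 1/40)*(-2 + (1/3)*6**2 + (10/3)*6) = (-7 + 1/40)*(-2 + (1/3)*36 + 20) = -279*(-2 + 12 + 20)/40 = -279/40*30 = -837/4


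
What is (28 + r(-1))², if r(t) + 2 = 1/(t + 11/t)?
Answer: 96721/144 ≈ 671.67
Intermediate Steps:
r(t) = -2 + 1/(t + 11/t)
(28 + r(-1))² = (28 + (-22 - 1 - 2*(-1)²)/(11 + (-1)²))² = (28 + (-22 - 1 - 2*1)/(11 + 1))² = (28 + (-22 - 1 - 2)/12)² = (28 + (1/12)*(-25))² = (28 - 25/12)² = (311/12)² = 96721/144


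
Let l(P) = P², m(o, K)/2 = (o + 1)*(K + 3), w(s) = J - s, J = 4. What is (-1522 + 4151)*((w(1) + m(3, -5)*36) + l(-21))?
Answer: -347028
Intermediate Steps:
w(s) = 4 - s
m(o, K) = 2*(1 + o)*(3 + K) (m(o, K) = 2*((o + 1)*(K + 3)) = 2*((1 + o)*(3 + K)) = 2*(1 + o)*(3 + K))
(-1522 + 4151)*((w(1) + m(3, -5)*36) + l(-21)) = (-1522 + 4151)*(((4 - 1*1) + (6 + 2*(-5) + 6*3 + 2*(-5)*3)*36) + (-21)²) = 2629*(((4 - 1) + (6 - 10 + 18 - 30)*36) + 441) = 2629*((3 - 16*36) + 441) = 2629*((3 - 576) + 441) = 2629*(-573 + 441) = 2629*(-132) = -347028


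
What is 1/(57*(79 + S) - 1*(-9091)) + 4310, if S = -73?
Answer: 40656231/9433 ≈ 4310.0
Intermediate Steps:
1/(57*(79 + S) - 1*(-9091)) + 4310 = 1/(57*(79 - 73) - 1*(-9091)) + 4310 = 1/(57*6 + 9091) + 4310 = 1/(342 + 9091) + 4310 = 1/9433 + 4310 = 40656231/9433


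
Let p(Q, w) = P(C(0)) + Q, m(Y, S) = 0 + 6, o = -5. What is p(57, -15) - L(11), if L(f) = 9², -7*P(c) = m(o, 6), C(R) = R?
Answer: -174/7 ≈ -24.857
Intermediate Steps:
m(Y, S) = 6
P(c) = -6/7 (P(c) = -⅐*6 = -6/7)
p(Q, w) = -6/7 + Q
L(f) = 81
p(57, -15) - L(11) = (-6/7 + 57) - 1*81 = 393/7 - 81 = -174/7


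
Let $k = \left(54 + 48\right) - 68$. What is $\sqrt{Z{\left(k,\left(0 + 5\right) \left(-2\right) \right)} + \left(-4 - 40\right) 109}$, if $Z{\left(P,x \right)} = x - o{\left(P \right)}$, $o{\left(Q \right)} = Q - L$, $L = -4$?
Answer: $2 i \sqrt{1211} \approx 69.599 i$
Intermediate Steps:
$o{\left(Q \right)} = 4 + Q$ ($o{\left(Q \right)} = Q - -4 = Q + 4 = 4 + Q$)
$k = 34$ ($k = 102 - 68 = 34$)
$Z{\left(P,x \right)} = -4 + x - P$ ($Z{\left(P,x \right)} = x - \left(4 + P\right) = -4 + x - P$)
$\sqrt{Z{\left(k,\left(0 + 5\right) \left(-2\right) \right)} + \left(-4 - 40\right) 109} = \sqrt{\left(-4 + \left(0 + 5\right) \left(-2\right) - 34\right) + \left(-4 - 40\right) 109} = \sqrt{\left(-4 + 5 \left(-2\right) - 34\right) - 4796} = \sqrt{\left(-4 - 10 - 34\right) - 4796} = \sqrt{-48 - 4796} = \sqrt{-4844} = 2 i \sqrt{1211}$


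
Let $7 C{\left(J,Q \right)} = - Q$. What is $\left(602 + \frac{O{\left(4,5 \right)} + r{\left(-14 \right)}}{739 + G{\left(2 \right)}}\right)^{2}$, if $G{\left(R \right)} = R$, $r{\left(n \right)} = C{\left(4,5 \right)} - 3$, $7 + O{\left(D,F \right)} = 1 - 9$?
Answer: $\frac{9749650288249}{26904969} \approx 3.6237 \cdot 10^{5}$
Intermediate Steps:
$C{\left(J,Q \right)} = - \frac{Q}{7}$ ($C{\left(J,Q \right)} = \frac{\left(-1\right) Q}{7} = - \frac{Q}{7}$)
$O{\left(D,F \right)} = -15$ ($O{\left(D,F \right)} = -7 + \left(1 - 9\right) = -7 - 8 = -15$)
$r{\left(n \right)} = - \frac{26}{7}$ ($r{\left(n \right)} = \left(- \frac{1}{7}\right) 5 - 3 = - \frac{5}{7} - 3 = - \frac{26}{7}$)
$\left(602 + \frac{O{\left(4,5 \right)} + r{\left(-14 \right)}}{739 + G{\left(2 \right)}}\right)^{2} = \left(602 + \frac{-15 - \frac{26}{7}}{739 + 2}\right)^{2} = \left(602 - \frac{131}{7 \cdot 741}\right)^{2} = \left(602 - \frac{131}{5187}\right)^{2} = \left(\frac{3122443}{5187}\right)^{2} = \frac{9749650288249}{26904969}$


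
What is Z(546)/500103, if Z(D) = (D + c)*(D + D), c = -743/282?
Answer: 27887678/23504841 ≈ 1.1865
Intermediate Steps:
c = -743/282 (c = -743*1/282 = -743/282 ≈ -2.6348)
Z(D) = 2*D*(-743/282 + D) (Z(D) = (D - 743/282)*(D + D) = (-743/282 + D)*(2*D) = 2*D*(-743/282 + D))
Z(546)/500103 = ((1/141)*546*(-743 + 282*546))/500103 = ((1/141)*546*(-743 + 153972))*(1/500103) = ((1/141)*546*153229)*(1/500103) = (27887678/47)*(1/500103) = 27887678/23504841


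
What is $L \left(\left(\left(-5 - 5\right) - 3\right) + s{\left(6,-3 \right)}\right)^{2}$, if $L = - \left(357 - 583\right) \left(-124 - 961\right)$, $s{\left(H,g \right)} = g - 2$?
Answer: $-79448040$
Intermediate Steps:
$s{\left(H,g \right)} = -2 + g$
$L = -245210$ ($L = - \left(-226\right) \left(-1085\right) = \left(-1\right) 245210 = -245210$)
$L \left(\left(\left(-5 - 5\right) - 3\right) + s{\left(6,-3 \right)}\right)^{2} = - 245210 \left(\left(\left(-5 - 5\right) - 3\right) - 5\right)^{2} = - 245210 \left(\left(-10 - 3\right) - 5\right)^{2} = - 245210 \left(-13 - 5\right)^{2} = - 245210 \left(-18\right)^{2} = \left(-245210\right) 324 = -79448040$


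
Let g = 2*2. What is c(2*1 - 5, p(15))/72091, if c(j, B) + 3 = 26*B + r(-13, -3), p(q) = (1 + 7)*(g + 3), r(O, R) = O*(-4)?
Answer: 1505/72091 ≈ 0.020876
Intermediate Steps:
g = 4
r(O, R) = -4*O
p(q) = 56 (p(q) = (1 + 7)*(4 + 3) = 8*7 = 56)
c(j, B) = 49 + 26*B (c(j, B) = -3 + (26*B - 4*(-13)) = -3 + (26*B + 52) = -3 + (52 + 26*B) = 49 + 26*B)
c(2*1 - 5, p(15))/72091 = (49 + 26*56)/72091 = (49 + 1456)*(1/72091) = 1505*(1/72091) = 1505/72091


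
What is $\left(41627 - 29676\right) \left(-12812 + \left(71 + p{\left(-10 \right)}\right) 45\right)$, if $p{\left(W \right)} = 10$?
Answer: $-109554817$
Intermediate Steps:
$\left(41627 - 29676\right) \left(-12812 + \left(71 + p{\left(-10 \right)}\right) 45\right) = \left(41627 - 29676\right) \left(-12812 + \left(71 + 10\right) 45\right) = 11951 \left(-12812 + 81 \cdot 45\right) = 11951 \left(-12812 + 3645\right) = 11951 \left(-9167\right) = -109554817$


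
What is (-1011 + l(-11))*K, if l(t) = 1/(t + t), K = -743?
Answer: 16526549/22 ≈ 7.5121e+5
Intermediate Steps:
l(t) = 1/(2*t)
(-1011 + l(-11))*K = (-1011 + (½)/(-11))*(-743) = (-1011 + (½)*(-1/11))*(-743) = (-1011 - 1/22)*(-743) = -22243/22*(-743) = 16526549/22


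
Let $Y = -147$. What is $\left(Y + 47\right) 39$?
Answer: $-3900$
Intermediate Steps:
$\left(Y + 47\right) 39 = \left(-147 + 47\right) 39 = \left(-100\right) 39 = -3900$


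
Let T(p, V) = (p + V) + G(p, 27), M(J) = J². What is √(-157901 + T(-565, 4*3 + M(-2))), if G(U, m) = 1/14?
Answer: I*√31056186/14 ≈ 398.06*I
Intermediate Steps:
G(U, m) = 1/14
T(p, V) = 1/14 + V + p (T(p, V) = (p + V) + 1/14 = (V + p) + 1/14 = 1/14 + V + p)
√(-157901 + T(-565, 4*3 + M(-2))) = √(-157901 + (1/14 + (4*3 + (-2)²) - 565)) = √(-157901 + (1/14 + (12 + 4) - 565)) = √(-157901 + (1/14 + 16 - 565)) = √(-157901 - 7685/14) = √(-2218299/14) = I*√31056186/14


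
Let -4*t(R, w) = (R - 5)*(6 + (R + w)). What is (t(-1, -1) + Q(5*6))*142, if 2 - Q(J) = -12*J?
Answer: 52256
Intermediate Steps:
t(R, w) = -(-5 + R)*(6 + R + w)/4 (t(R, w) = -(R - 5)*(6 + (R + w))/4 = -(-5 + R)*(6 + R + w)/4)
Q(J) = 2 + 12*J (Q(J) = 2 - (-12)*J = 2 + 12*J)
(t(-1, -1) + Q(5*6))*142 = ((15/2 - 1/4*(-1) - 1/4*(-1)**2 + (5/4)*(-1) - 1/4*(-1)*(-1)) + (2 + 12*(5*6)))*142 = ((15/2 + 1/4 - 1/4*1 - 5/4 - 1/4) + (2 + 12*30))*142 = ((15/2 + 1/4 - 1/4 - 5/4 - 1/4) + (2 + 360))*142 = (6 + 362)*142 = 368*142 = 52256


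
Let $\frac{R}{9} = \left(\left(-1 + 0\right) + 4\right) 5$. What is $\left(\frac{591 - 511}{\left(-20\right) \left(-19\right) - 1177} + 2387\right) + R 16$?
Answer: $\frac{3623879}{797} \approx 4546.9$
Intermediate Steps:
$R = 135$ ($R = 9 \left(\left(-1 + 0\right) + 4\right) 5 = 9 \left(-1 + 4\right) 5 = 9 \cdot 3 \cdot 5 = 9 \cdot 15 = 135$)
$\left(\frac{591 - 511}{\left(-20\right) \left(-19\right) - 1177} + 2387\right) + R 16 = \left(\frac{591 - 511}{\left(-20\right) \left(-19\right) - 1177} + 2387\right) + 135 \cdot 16 = \left(\frac{80}{380 - 1177} + 2387\right) + 2160 = \left(\frac{80}{-797} + 2387\right) + 2160 = \left(80 \left(- \frac{1}{797}\right) + 2387\right) + 2160 = \left(- \frac{80}{797} + 2387\right) + 2160 = \frac{1902359}{797} + 2160 = \frac{3623879}{797}$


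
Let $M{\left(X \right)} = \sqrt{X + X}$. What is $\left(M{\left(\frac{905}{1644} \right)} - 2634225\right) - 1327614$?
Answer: $-3961839 + \frac{\sqrt{743910}}{822} \approx -3.9618 \cdot 10^{6}$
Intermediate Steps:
$M{\left(X \right)} = \sqrt{2} \sqrt{X}$ ($M{\left(X \right)} = \sqrt{2 X} = \sqrt{2} \sqrt{X}$)
$\left(M{\left(\frac{905}{1644} \right)} - 2634225\right) - 1327614 = \left(\sqrt{2} \sqrt{\frac{905}{1644}} - 2634225\right) - 1327614 = \left(\sqrt{2} \frac{\sqrt{371955}}{822} - 2634225\right) - 1327614 = \left(\frac{\sqrt{743910}}{822} - 2634225\right) - 1327614 = \left(-2634225 + \frac{\sqrt{743910}}{822}\right) - 1327614 = -3961839 + \frac{\sqrt{743910}}{822}$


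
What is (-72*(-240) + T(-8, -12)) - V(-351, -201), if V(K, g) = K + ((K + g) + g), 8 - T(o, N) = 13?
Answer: 18379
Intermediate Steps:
T(o, N) = -5 (T(o, N) = 8 - 1*13 = 8 - 13 = -5)
V(K, g) = 2*K + 2*g (V(K, g) = K + (K + 2*g) = 2*K + 2*g)
(-72*(-240) + T(-8, -12)) - V(-351, -201) = (-72*(-240) - 5) - (2*(-351) + 2*(-201)) = (17280 - 5) - (-702 - 402) = 17275 - 1*(-1104) = 17275 + 1104 = 18379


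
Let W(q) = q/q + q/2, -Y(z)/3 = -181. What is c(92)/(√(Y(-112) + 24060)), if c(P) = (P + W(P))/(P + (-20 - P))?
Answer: -√24603/3540 ≈ -0.044309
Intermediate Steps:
Y(z) = 543 (Y(z) = -3*(-181) = 543)
W(q) = 1 + q/2 (W(q) = 1 + q*(½) = 1 + q/2)
c(P) = -1/20 - 3*P/40 (c(P) = (P + (1 + P/2))/(P + (-20 - P)) = (1 + 3*P/2)/(-20) = (1 + 3*P/2)*(-1/20) = -1/20 - 3*P/40)
c(92)/(√(Y(-112) + 24060)) = (-1/20 - 3/40*92)/(√(543 + 24060)) = (-1/20 - 69/10)/(√24603) = -√24603/3540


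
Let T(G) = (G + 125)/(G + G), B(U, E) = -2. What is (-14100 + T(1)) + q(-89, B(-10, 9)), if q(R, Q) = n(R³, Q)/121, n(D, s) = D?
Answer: -2403446/121 ≈ -19863.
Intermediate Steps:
T(G) = (125 + G)/(2*G) (T(G) = (125 + G)/((2*G)) = (125 + G)*(1/(2*G)) = (125 + G)/(2*G))
q(R, Q) = R³/121
(-14100 + T(1)) + q(-89, B(-10, 9)) = (-14100 + (½)*(125 + 1)/1) + (1/121)*(-89)³ = (-14100 + (½)*1*126) + (1/121)*(-704969) = (-14100 + 63) - 704969/121 = -14037 - 704969/121 = -2403446/121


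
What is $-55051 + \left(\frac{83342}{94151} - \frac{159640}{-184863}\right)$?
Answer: $- \frac{958134216949177}{17405036313} \approx -55049.0$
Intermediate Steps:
$-55051 + \left(\frac{83342}{94151} - \frac{159640}{-184863}\right) = -55051 + \left(83342 \cdot \frac{1}{94151} - - \frac{159640}{184863}\right) = -55051 + \left(\frac{83342}{94151} + \frac{159640}{184863}\right) = -55051 + \frac{30437117786}{17405036313} = - \frac{958134216949177}{17405036313}$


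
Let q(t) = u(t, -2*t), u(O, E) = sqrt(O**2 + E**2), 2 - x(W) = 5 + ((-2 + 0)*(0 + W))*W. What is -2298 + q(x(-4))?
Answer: -2298 + 29*sqrt(5) ≈ -2233.2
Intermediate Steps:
x(W) = -3 + 2*W**2 (x(W) = 2 - (5 + ((-2 + 0)*(0 + W))*W) = 2 - (5 + (-2*W)*W) = 2 - (5 - 2*W**2) = 2 + (-5 + 2*W**2) = -3 + 2*W**2)
u(O, E) = sqrt(E**2 + O**2)
q(t) = sqrt(5)*sqrt(t**2) (q(t) = sqrt((-2*t)**2 + t**2) = sqrt(4*t**2 + t**2) = sqrt(5*t**2) = sqrt(5)*sqrt(t**2))
-2298 + q(x(-4)) = -2298 + sqrt(5)*sqrt((-3 + 2*(-4)**2)**2) = -2298 + sqrt(5)*sqrt((-3 + 2*16)**2) = -2298 + sqrt(5)*sqrt((-3 + 32)**2) = -2298 + sqrt(5)*sqrt(29**2) = -2298 + sqrt(5)*sqrt(841) = -2298 + sqrt(5)*29 = -2298 + 29*sqrt(5)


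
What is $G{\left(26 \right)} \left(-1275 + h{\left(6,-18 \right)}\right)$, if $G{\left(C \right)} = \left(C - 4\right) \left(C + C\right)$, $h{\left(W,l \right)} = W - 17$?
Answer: $-1471184$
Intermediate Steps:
$h{\left(W,l \right)} = -17 + W$ ($h{\left(W,l \right)} = W - 17 = -17 + W$)
$G{\left(C \right)} = 2 C \left(-4 + C\right)$ ($G{\left(C \right)} = \left(-4 + C\right) 2 C = 2 C \left(-4 + C\right)$)
$G{\left(26 \right)} \left(-1275 + h{\left(6,-18 \right)}\right) = 2 \cdot 26 \left(-4 + 26\right) \left(-1275 + \left(-17 + 6\right)\right) = 2 \cdot 26 \cdot 22 \left(-1275 - 11\right) = 1144 \left(-1286\right) = -1471184$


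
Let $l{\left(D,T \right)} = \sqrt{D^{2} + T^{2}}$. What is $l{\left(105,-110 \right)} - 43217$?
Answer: $-43217 + 25 \sqrt{37} \approx -43065.0$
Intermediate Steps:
$l{\left(105,-110 \right)} - 43217 = \sqrt{105^{2} + \left(-110\right)^{2}} - 43217 = \sqrt{11025 + 12100} - 43217 = \sqrt{23125} - 43217 = 25 \sqrt{37} - 43217 = -43217 + 25 \sqrt{37}$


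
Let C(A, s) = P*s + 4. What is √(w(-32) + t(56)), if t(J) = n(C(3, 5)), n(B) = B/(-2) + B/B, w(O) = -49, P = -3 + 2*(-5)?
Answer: I*√70/2 ≈ 4.1833*I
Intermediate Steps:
P = -13 (P = -3 - 10 = -13)
C(A, s) = 4 - 13*s (C(A, s) = -13*s + 4 = 4 - 13*s)
n(B) = 1 - B/2 (n(B) = B*(-½) + 1 = -B/2 + 1 = 1 - B/2)
t(J) = 63/2 (t(J) = 1 - (4 - 13*5)/2 = 1 - (4 - 65)/2 = 1 - ½*(-61) = 1 + 61/2 = 63/2)
√(w(-32) + t(56)) = √(-49 + 63/2) = √(-35/2) = I*√70/2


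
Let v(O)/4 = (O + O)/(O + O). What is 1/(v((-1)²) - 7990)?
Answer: -1/7986 ≈ -0.00012522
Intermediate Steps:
v(O) = 4 (v(O) = 4*((O + O)/(O + O)) = 4*((2*O)/((2*O))) = 4*((2*O)*(1/(2*O))) = 4*1 = 4)
1/(v((-1)²) - 7990) = 1/(4 - 7990) = 1/(-7986) = -1/7986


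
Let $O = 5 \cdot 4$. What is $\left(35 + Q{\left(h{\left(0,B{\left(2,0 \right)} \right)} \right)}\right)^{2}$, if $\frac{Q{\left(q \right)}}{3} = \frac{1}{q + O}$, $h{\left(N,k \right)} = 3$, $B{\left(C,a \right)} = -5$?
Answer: $\frac{652864}{529} \approx 1234.1$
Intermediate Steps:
$O = 20$
$Q{\left(q \right)} = \frac{3}{20 + q}$ ($Q{\left(q \right)} = \frac{3}{q + 20} = \frac{3}{20 + q}$)
$\left(35 + Q{\left(h{\left(0,B{\left(2,0 \right)} \right)} \right)}\right)^{2} = \left(35 + \frac{3}{20 + 3}\right)^{2} = \left(35 + \frac{3}{23}\right)^{2} = \left(\frac{808}{23}\right)^{2} = \frac{652864}{529}$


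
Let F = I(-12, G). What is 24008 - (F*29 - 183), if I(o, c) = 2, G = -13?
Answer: 24133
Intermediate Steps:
F = 2
24008 - (F*29 - 183) = 24008 - (2*29 - 183) = 24008 - (58 - 183) = 24008 - 1*(-125) = 24008 + 125 = 24133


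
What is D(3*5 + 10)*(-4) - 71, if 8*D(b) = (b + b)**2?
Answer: -1321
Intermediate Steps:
D(b) = b**2/2 (D(b) = (b + b)**2/8 = (2*b)**2/8 = (4*b**2)/8 = b**2/2)
D(3*5 + 10)*(-4) - 71 = ((3*5 + 10)**2/2)*(-4) - 71 = ((15 + 10)**2/2)*(-4) - 71 = ((1/2)*25**2)*(-4) - 71 = ((1/2)*625)*(-4) - 71 = (625/2)*(-4) - 71 = -1250 - 71 = -1321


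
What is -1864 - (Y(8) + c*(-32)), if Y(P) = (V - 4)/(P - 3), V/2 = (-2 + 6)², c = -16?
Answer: -11908/5 ≈ -2381.6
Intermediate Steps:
V = 32 (V = 2*(-2 + 6)² = 2*4² = 2*16 = 32)
Y(P) = 28/(-3 + P) (Y(P) = (32 - 4)/(P - 3) = 28/(-3 + P))
-1864 - (Y(8) + c*(-32)) = -1864 - (28/(-3 + 8) - 16*(-32)) = -1864 - (28/5 + 512) = -1864 - 1*2588/5 = -1864 - 2588/5 = -11908/5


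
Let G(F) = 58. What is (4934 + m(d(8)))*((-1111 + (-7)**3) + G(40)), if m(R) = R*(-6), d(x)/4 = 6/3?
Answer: -6820856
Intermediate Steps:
d(x) = 8 (d(x) = 4*(6/3) = 4*(6*(1/3)) = 4*2 = 8)
m(R) = -6*R
(4934 + m(d(8)))*((-1111 + (-7)**3) + G(40)) = (4934 - 6*8)*((-1111 + (-7)**3) + 58) = (4934 - 48)*((-1111 - 343) + 58) = 4886*(-1454 + 58) = 4886*(-1396) = -6820856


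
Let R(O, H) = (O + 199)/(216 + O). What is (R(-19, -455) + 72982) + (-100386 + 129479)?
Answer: 20108955/197 ≈ 1.0208e+5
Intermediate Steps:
R(O, H) = (199 + O)/(216 + O)
(R(-19, -455) + 72982) + (-100386 + 129479) = ((199 - 19)/(216 - 19) + 72982) + (-100386 + 129479) = (180/197 + 72982) + 29093 = 14377634/197 + 29093 = 20108955/197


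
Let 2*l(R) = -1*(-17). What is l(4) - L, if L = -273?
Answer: 563/2 ≈ 281.50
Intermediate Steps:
l(R) = 17/2 (l(R) = (-1*(-17))/2 = (½)*17 = 17/2)
l(4) - L = 17/2 - 1*(-273) = 17/2 + 273 = 563/2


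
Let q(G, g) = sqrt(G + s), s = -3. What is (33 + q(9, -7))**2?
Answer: (33 + sqrt(6))**2 ≈ 1256.7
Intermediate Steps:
q(G, g) = sqrt(-3 + G) (q(G, g) = sqrt(G - 3) = sqrt(-3 + G))
(33 + q(9, -7))**2 = (33 + sqrt(-3 + 9))**2 = (33 + sqrt(6))**2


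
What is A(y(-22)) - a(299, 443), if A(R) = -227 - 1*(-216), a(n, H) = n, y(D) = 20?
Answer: -310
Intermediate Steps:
A(R) = -11 (A(R) = -227 + 216 = -11)
A(y(-22)) - a(299, 443) = -11 - 1*299 = -11 - 299 = -310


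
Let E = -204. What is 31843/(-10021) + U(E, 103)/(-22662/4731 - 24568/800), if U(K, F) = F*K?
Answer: 33027240640019/56101235707 ≈ 588.71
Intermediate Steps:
31843/(-10021) + U(E, 103)/(-22662/4731 - 24568/800) = 31843/(-10021) + (103*(-204))/(-22662/4731 - 24568/800) = 31843*(-1/10021) - 21012/(-22662*1/4731 - 24568*1/800) = -31843/10021 - 21012/(-7554/1577 - 3071/100) = -31843/10021 - 21012/(-5598367/157700) = -31843/10021 - 21012*(-157700/5598367) = -31843/10021 + 3313592400/5598367 = 33027240640019/56101235707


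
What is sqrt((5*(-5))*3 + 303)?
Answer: 2*sqrt(57) ≈ 15.100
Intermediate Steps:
sqrt((5*(-5))*3 + 303) = sqrt(-25*3 + 303) = sqrt(-75 + 303) = sqrt(228) = 2*sqrt(57)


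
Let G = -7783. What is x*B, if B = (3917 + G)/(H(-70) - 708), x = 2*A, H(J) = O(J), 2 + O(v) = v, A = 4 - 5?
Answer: -1933/195 ≈ -9.9128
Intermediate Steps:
A = -1
O(v) = -2 + v
H(J) = -2 + J
x = -2 (x = 2*(-1) = -2)
B = 1933/390 (B = (3917 - 7783)/((-2 - 70) - 708) = -3866/(-72 - 708) = -3866/(-780) = -3866*(-1/780) = 1933/390 ≈ 4.9564)
x*B = -2*1933/390 = -1933/195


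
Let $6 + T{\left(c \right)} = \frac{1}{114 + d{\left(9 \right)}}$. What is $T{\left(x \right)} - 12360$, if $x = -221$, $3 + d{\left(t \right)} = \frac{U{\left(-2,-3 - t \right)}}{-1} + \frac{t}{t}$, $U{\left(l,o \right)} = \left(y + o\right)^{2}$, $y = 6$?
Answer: $- \frac{939815}{76} \approx -12366.0$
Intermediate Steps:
$U{\left(l,o \right)} = \left(6 + o\right)^{2}$
$d{\left(t \right)} = -2 - \left(3 - t\right)^{2}$ ($d{\left(t \right)} = -3 + \left(\frac{\left(6 - \left(3 + t\right)\right)^{2}}{-1} + \frac{t}{t}\right) = -3 + \left(\left(3 - t\right)^{2} \left(-1\right) + 1\right) = -3 - \left(-1 + \left(3 - t\right)^{2}\right) = -2 - \left(3 - t\right)^{2}$)
$T{\left(c \right)} = - \frac{455}{76}$ ($T{\left(c \right)} = -6 + \frac{1}{114 - \left(2 + \left(-3 + 9\right)^{2}\right)} = -6 + \frac{1}{114 - 38} = -6 + \frac{1}{76} = - \frac{455}{76}$)
$T{\left(x \right)} - 12360 = - \frac{455}{76} - 12360 = - \frac{939815}{76}$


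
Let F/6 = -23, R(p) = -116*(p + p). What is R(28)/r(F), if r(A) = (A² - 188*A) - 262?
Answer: -3248/22363 ≈ -0.14524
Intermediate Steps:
R(p) = -232*p
F = -138 (F = 6*(-23) = -138)
r(A) = -262 + A² - 188*A
R(28)/r(F) = (-232*28)/(-262 + (-138)² - 188*(-138)) = -6496/(-262 + 19044 + 25944) = -6496/44726 = -6496*1/44726 = -3248/22363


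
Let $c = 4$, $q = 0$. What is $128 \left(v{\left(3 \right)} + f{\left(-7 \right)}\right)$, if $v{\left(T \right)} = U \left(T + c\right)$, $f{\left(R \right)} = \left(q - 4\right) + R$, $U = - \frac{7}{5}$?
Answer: $- \frac{13312}{5} \approx -2662.4$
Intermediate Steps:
$U = - \frac{7}{5}$ ($U = \left(-7\right) \frac{1}{5} = - \frac{7}{5} \approx -1.4$)
$f{\left(R \right)} = -4 + R$ ($f{\left(R \right)} = \left(0 - 4\right) + R = -4 + R$)
$v{\left(T \right)} = - \frac{28}{5} - \frac{7 T}{5}$ ($v{\left(T \right)} = - \frac{7 \left(T + 4\right)}{5} = - \frac{7 \left(4 + T\right)}{5} = - \frac{28}{5} - \frac{7 T}{5}$)
$128 \left(v{\left(3 \right)} + f{\left(-7 \right)}\right) = 128 \left(\left(- \frac{28}{5} - \frac{21}{5}\right) - 11\right) = 128 \left(- \frac{49}{5} - 11\right) = 128 \left(- \frac{104}{5}\right) = - \frac{13312}{5}$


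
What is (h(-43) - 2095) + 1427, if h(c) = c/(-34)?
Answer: -22669/34 ≈ -666.74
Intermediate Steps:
h(c) = -c/34 (h(c) = c*(-1/34) = -c/34)
(h(-43) - 2095) + 1427 = (-1/34*(-43) - 2095) + 1427 = (43/34 - 2095) + 1427 = -71187/34 + 1427 = -22669/34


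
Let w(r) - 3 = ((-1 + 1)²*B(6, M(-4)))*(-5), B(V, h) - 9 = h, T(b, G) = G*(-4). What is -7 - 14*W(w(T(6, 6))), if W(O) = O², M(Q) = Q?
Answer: -133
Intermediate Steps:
T(b, G) = -4*G
B(V, h) = 9 + h
w(r) = 3 (w(r) = 3 + ((-1 + 1)²*(9 - 4))*(-5) = 3 + (0²*5)*(-5) = 3 + (0*5)*(-5) = 3 + 0*(-5) = 3 + 0 = 3)
-7 - 14*W(w(T(6, 6))) = -7 - 14*3² = -7 - 14*9 = -7 - 126 = -133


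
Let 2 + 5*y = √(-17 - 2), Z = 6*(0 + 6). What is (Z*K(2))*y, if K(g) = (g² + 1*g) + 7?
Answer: -936/5 + 468*I*√19/5 ≈ -187.2 + 407.99*I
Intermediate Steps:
K(g) = 7 + g + g² (K(g) = (g² + g) + 7 = (g + g²) + 7 = 7 + g + g²)
Z = 36 (Z = 6*6 = 36)
y = -⅖ + I*√19/5 (y = -⅖ + √(-17 - 2)/5 = -⅖ + √(-19)/5 = -⅖ + (I*√19)/5 = -⅖ + I*√19/5 ≈ -0.4 + 0.87178*I)
(Z*K(2))*y = (36*(7 + 2 + 2²))*(-⅖ + I*√19/5) = (36*(7 + 2 + 4))*(-⅖ + I*√19/5) = (36*13)*(-⅖ + I*√19/5) = 468*(-⅖ + I*√19/5) = -936/5 + 468*I*√19/5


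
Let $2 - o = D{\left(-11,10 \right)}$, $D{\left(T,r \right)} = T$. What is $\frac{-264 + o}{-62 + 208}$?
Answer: $- \frac{251}{146} \approx -1.7192$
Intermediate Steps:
$o = 13$ ($o = 2 - -11 = 2 + 11 = 13$)
$\frac{-264 + o}{-62 + 208} = \frac{-264 + 13}{-62 + 208} = - \frac{251}{146}$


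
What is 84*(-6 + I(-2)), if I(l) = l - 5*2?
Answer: -1512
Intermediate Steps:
I(l) = -10 + l (I(l) = l - 10 = -10 + l)
84*(-6 + I(-2)) = 84*(-6 + (-10 - 2)) = 84*(-6 - 12) = 84*(-18) = -1512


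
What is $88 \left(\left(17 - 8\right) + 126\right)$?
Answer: $11880$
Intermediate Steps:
$88 \left(\left(17 - 8\right) + 126\right) = 88 \left(9 + 126\right) = 88 \cdot 135 = 11880$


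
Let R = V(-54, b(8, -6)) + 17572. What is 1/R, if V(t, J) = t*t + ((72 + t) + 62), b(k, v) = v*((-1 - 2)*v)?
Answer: 1/20568 ≈ 4.8619e-5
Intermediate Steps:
b(k, v) = -3*v**2 (b(k, v) = v*(-3*v) = -3*v**2)
V(t, J) = 134 + t + t**2 (V(t, J) = t**2 + (134 + t) = 134 + t + t**2)
R = 20568 (R = (134 - 54 + (-54)**2) + 17572 = (134 - 54 + 2916) + 17572 = 2996 + 17572 = 20568)
1/R = 1/20568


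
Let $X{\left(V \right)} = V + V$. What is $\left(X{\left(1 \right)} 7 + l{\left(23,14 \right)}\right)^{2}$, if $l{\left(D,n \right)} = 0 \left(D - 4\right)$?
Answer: $196$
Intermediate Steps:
$l{\left(D,n \right)} = 0$ ($l{\left(D,n \right)} = 0 \left(-4 + D\right) = 0$)
$X{\left(V \right)} = 2 V$
$\left(X{\left(1 \right)} 7 + l{\left(23,14 \right)}\right)^{2} = \left(2 \cdot 1 \cdot 7 + 0\right)^{2} = \left(2 \cdot 7 + 0\right)^{2} = \left(14 + 0\right)^{2} = 14^{2} = 196$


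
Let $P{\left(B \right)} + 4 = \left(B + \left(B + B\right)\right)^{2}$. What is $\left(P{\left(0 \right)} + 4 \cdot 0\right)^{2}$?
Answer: $16$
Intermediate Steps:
$P{\left(B \right)} = -4 + 9 B^{2}$ ($P{\left(B \right)} = -4 + \left(B + \left(B + B\right)\right)^{2} = -4 + \left(B + 2 B\right)^{2} = -4 + \left(3 B\right)^{2} = -4 + 9 B^{2}$)
$\left(P{\left(0 \right)} + 4 \cdot 0\right)^{2} = \left(\left(-4 + 9 \cdot 0^{2}\right) + 4 \cdot 0\right)^{2} = \left(\left(-4 + 9 \cdot 0\right) + 0\right)^{2} = \left(\left(-4 + 0\right) + 0\right)^{2} = \left(-4 + 0\right)^{2} = \left(-4\right)^{2} = 16$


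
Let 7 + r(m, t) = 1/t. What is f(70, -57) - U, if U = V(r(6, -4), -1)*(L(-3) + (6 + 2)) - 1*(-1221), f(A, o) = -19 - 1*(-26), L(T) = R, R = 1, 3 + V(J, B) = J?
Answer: -4487/4 ≈ -1121.8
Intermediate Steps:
r(m, t) = -7 + 1/t
V(J, B) = -3 + J
L(T) = 1
f(A, o) = 7 (f(A, o) = -19 + 26 = 7)
U = 4515/4 (U = (-3 + (-7 + 1/(-4)))*(1 + (6 + 2)) - 1*(-1221) = (-3 + (-7 - ¼))*(1 + 8) + 1221 = (-3 - 29/4)*9 + 1221 = -41/4*9 + 1221 = -369/4 + 1221 = 4515/4 ≈ 1128.8)
f(70, -57) - U = 7 - 1*4515/4 = 7 - 4515/4 = -4487/4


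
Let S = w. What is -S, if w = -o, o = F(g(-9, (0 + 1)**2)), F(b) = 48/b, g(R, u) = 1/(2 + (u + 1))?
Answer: 192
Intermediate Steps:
g(R, u) = 1/(3 + u) (g(R, u) = 1/(2 + (1 + u)) = 1/(3 + u))
o = 192 (o = 48/(1/(3 + (0 + 1)**2)) = 48/(1/(3 + 1**2)) = 48/(1/(3 + 1)) = 48/(1/4) = 48*4 = 192)
w = -192 (w = -1*192 = -192)
S = -192
-S = -1*(-192) = 192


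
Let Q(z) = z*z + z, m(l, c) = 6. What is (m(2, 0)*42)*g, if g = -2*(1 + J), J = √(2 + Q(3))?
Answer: -504 - 504*√14 ≈ -2389.8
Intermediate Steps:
Q(z) = z + z² (Q(z) = z² + z = z + z²)
J = √14 (J = √(2 + 3*(1 + 3)) = √(2 + 3*4) = √(2 + 12) = √14 ≈ 3.7417)
g = -2 - 2*√14 (g = -2*(1 + √14) = -2 - 2*√14 ≈ -9.4833)
(m(2, 0)*42)*g = (6*42)*(-2 - 2*√14) = 252*(-2 - 2*√14) = -504 - 504*√14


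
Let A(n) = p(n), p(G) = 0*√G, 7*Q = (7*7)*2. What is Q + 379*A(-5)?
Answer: 14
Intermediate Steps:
Q = 14 (Q = ((7*7)*2)/7 = (49*2)/7 = (⅐)*98 = 14)
p(G) = 0
A(n) = 0
Q + 379*A(-5) = 14 + 379*0 = 14 + 0 = 14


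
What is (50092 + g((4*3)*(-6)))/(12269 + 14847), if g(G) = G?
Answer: 12505/6779 ≈ 1.8447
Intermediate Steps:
(50092 + g((4*3)*(-6)))/(12269 + 14847) = (50092 + (4*3)*(-6))/(12269 + 14847) = (50092 + 12*(-6))/27116 = (50092 - 72)*(1/27116) = 50020*(1/27116) = 12505/6779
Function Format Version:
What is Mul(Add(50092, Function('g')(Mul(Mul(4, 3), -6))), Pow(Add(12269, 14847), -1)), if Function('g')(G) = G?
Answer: Rational(12505, 6779) ≈ 1.8447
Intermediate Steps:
Mul(Add(50092, Function('g')(Mul(Mul(4, 3), -6))), Pow(Add(12269, 14847), -1)) = Mul(Add(50092, Mul(Mul(4, 3), -6)), Pow(Add(12269, 14847), -1)) = Mul(Add(50092, Mul(12, -6)), Pow(27116, -1)) = Mul(Add(50092, -72), Rational(1, 27116)) = Mul(50020, Rational(1, 27116)) = Rational(12505, 6779)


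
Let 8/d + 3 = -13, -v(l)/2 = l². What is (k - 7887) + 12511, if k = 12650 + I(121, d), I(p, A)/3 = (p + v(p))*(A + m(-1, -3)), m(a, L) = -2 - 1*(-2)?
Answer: 122031/2 ≈ 61016.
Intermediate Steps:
v(l) = -2*l²
m(a, L) = 0 (m(a, L) = -2 + 2 = 0)
d = -½ (d = 8/(-3 - 13) = 8/(-16) = 8*(-1/16) = -½ ≈ -0.50000)
I(p, A) = 3*A*(p - 2*p²) (I(p, A) = 3*((p - 2*p²)*(A + 0)) = 3*((p - 2*p²)*A) = 3*(A*(p - 2*p²)) = 3*A*(p - 2*p²))
k = 112783/2 (k = 12650 + 3*(-½)*121*(1 - 2*121) = 12650 + 3*(-½)*121*(1 - 242) = 12650 + 3*(-½)*121*(-241) = 12650 + 87483/2 = 112783/2 ≈ 56392.)
(k - 7887) + 12511 = (112783/2 - 7887) + 12511 = 97009/2 + 12511 = 122031/2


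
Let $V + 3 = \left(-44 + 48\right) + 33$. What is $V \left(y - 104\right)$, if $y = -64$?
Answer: $-5712$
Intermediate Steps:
$V = 34$ ($V = -3 + \left(\left(-44 + 48\right) + 33\right) = -3 + \left(4 + 33\right) = -3 + 37 = 34$)
$V \left(y - 104\right) = 34 \left(-64 - 104\right) = 34 \left(-168\right) = -5712$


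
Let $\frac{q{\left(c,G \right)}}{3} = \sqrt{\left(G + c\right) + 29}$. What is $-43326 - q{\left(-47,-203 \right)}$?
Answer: $-43326 - 3 i \sqrt{221} \approx -43326.0 - 44.598 i$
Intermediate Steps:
$q{\left(c,G \right)} = 3 \sqrt{29 + G + c}$ ($q{\left(c,G \right)} = 3 \sqrt{\left(G + c\right) + 29} = 3 \sqrt{29 + G + c}$)
$-43326 - q{\left(-47,-203 \right)} = -43326 - 3 \sqrt{29 - 203 - 47} = -43326 - 3 \sqrt{-221} = -43326 - 3 i \sqrt{221}$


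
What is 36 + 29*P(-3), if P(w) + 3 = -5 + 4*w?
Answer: -544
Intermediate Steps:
P(w) = -8 + 4*w (P(w) = -3 + (-5 + 4*w) = -8 + 4*w)
36 + 29*P(-3) = 36 + 29*(-8 + 4*(-3)) = 36 + 29*(-8 - 12) = 36 + 29*(-20) = 36 - 580 = -544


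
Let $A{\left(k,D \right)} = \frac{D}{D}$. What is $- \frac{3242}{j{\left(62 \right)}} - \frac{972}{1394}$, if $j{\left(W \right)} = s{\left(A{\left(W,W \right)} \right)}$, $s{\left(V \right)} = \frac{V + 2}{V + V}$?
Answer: $- \frac{4520806}{2091} \approx -2162.0$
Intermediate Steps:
$A{\left(k,D \right)} = 1$
$s{\left(V \right)} = \frac{2 + V}{2 V}$
$j{\left(W \right)} = \frac{3}{2}$ ($j{\left(W \right)} = \frac{2 + 1}{2 \cdot 1} = \frac{1}{2} \cdot 1 \cdot 3 = \frac{3}{2}$)
$- \frac{3242}{j{\left(62 \right)}} - \frac{972}{1394} = - \frac{3242}{\frac{3}{2}} - \frac{972}{1394} = \left(-3242\right) \frac{2}{3} - \frac{486}{697} = - \frac{6484}{3} - \frac{486}{697} = - \frac{4520806}{2091}$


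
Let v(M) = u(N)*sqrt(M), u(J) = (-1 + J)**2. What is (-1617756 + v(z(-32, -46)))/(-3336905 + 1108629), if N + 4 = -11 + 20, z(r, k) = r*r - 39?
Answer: 404439/557069 - 4*sqrt(985)/557069 ≈ 0.72579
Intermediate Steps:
z(r, k) = -39 + r**2 (z(r, k) = r**2 - 39 = -39 + r**2)
N = 5 (N = -4 + (-11 + 20) = -4 + 9 = 5)
v(M) = 16*sqrt(M) (v(M) = (-1 + 5)**2*sqrt(M) = 4**2*sqrt(M) = 16*sqrt(M))
(-1617756 + v(z(-32, -46)))/(-3336905 + 1108629) = (-1617756 + 16*sqrt(-39 + (-32)**2))/(-3336905 + 1108629) = (-1617756 + 16*sqrt(-39 + 1024))/(-2228276) = (-1617756 + 16*sqrt(985))*(-1/2228276) = 404439/557069 - 4*sqrt(985)/557069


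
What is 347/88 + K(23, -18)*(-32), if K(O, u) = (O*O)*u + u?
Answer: 26864987/88 ≈ 3.0528e+5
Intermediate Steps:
K(O, u) = u + u*O² (K(O, u) = O²*u + u = u*O² + u = u + u*O²)
347/88 + K(23, -18)*(-32) = 347/88 - 18*(1 + 23²)*(-32) = 347*(1/88) - 18*(1 + 529)*(-32) = 347/88 - 18*530*(-32) = 347/88 - 9540*(-32) = 347/88 + 305280 = 26864987/88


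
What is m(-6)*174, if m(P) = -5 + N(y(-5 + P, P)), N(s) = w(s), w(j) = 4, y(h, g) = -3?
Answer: -174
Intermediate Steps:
N(s) = 4
m(P) = -1 (m(P) = -5 + 4 = -1)
m(-6)*174 = -1*174 = -174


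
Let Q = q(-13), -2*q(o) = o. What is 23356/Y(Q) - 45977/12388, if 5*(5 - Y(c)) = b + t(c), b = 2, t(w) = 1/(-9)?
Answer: 406577267/80522 ≈ 5049.3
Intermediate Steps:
t(w) = -⅑
q(o) = -o/2
Q = 13/2 (Q = -½*(-13) = 13/2 ≈ 6.5000)
Y(c) = 208/45 (Y(c) = 5 - (2 - ⅑)/5 = 5 - ⅕*17/9 = 5 - 17/45 = 208/45)
23356/Y(Q) - 45977/12388 = 23356/(208/45) - 45977/12388 = 23356*(45/208) - 45977*1/12388 = 262755/52 - 45977/12388 = 406577267/80522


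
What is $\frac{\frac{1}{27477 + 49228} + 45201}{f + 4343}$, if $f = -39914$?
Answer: $- \frac{3467142706}{2728473555} \approx -1.2707$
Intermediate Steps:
$\frac{\frac{1}{27477 + 49228} + 45201}{f + 4343} = \frac{\frac{1}{27477 + 49228} + 45201}{-39914 + 4343} = \frac{\frac{1}{76705} + 45201}{-35571} = \left(\frac{1}{76705} + 45201\right) \left(- \frac{1}{35571}\right) = \frac{3467142706}{76705} \left(- \frac{1}{35571}\right) = - \frac{3467142706}{2728473555}$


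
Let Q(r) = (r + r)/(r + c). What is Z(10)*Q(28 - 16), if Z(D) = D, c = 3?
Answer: 16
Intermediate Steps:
Q(r) = 2*r/(3 + r) (Q(r) = (r + r)/(r + 3) = (2*r)/(3 + r) = 2*r/(3 + r))
Z(10)*Q(28 - 16) = 10*(2*(28 - 16)/(3 + (28 - 16))) = 10*(2*12/(3 + 12)) = 10*(2*12/15) = 10*(2*12*(1/15)) = 10*(8/5) = 16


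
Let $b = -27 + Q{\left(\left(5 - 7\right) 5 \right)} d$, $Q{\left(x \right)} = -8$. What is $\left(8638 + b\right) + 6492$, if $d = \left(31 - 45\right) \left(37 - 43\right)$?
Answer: $14431$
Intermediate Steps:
$d = 84$ ($d = \left(-14\right) \left(-6\right) = 84$)
$b = -699$ ($b = -27 - 672 = -699$)
$\left(8638 + b\right) + 6492 = \left(8638 - 699\right) + 6492 = 7939 + 6492 = 14431$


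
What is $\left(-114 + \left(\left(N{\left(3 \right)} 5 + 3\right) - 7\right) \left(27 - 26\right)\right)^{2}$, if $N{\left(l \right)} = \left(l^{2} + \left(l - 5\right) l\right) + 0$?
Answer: $10609$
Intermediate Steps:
$N{\left(l \right)} = l^{2} + l \left(-5 + l\right)$ ($N{\left(l \right)} = \left(l^{2} + \left(-5 + l\right) l\right) + 0 = \left(l^{2} + l \left(-5 + l\right)\right) + 0 = l^{2} + l \left(-5 + l\right)$)
$\left(-114 + \left(\left(N{\left(3 \right)} 5 + 3\right) - 7\right) \left(27 - 26\right)\right)^{2} = \left(-114 + \left(\left(3 \left(-5 + 2 \cdot 3\right) 5 + 3\right) - 7\right) \left(27 - 26\right)\right)^{2} = \left(-114 + \left(\left(3 \left(-5 + 6\right) 5 + 3\right) - 7\right) 1\right)^{2} = \left(-114 + \left(\left(3 \cdot 1 \cdot 5 + 3\right) - 7\right) 1\right)^{2} = \left(-114 + \left(\left(3 \cdot 5 + 3\right) - 7\right) 1\right)^{2} = \left(-114 + \left(\left(15 + 3\right) - 7\right) 1\right)^{2} = \left(-114 + \left(18 - 7\right) 1\right)^{2} = \left(-114 + 11 \cdot 1\right)^{2} = \left(-114 + 11\right)^{2} = \left(-103\right)^{2} = 10609$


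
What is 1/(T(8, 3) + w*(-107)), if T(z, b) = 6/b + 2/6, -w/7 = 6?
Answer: 3/13489 ≈ 0.00022240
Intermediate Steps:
w = -42 (w = -7*6 = -42)
T(z, b) = 1/3 + 6/b (T(z, b) = 6/b + 2*(1/6) = 6/b + 1/3 = 1/3 + 6/b)
1/(T(8, 3) + w*(-107)) = 1/((1/3)*(18 + 3)/3 - 42*(-107)) = 1/((1/3)*(1/3)*21 + 4494) = 1/(7/3 + 4494) = 1/(13489/3) = 3/13489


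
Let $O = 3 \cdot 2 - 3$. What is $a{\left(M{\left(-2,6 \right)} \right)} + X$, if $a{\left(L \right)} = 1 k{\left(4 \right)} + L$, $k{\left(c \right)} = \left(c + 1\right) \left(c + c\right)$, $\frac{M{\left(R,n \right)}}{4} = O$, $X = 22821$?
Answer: $22873$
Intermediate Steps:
$O = 3$ ($O = 6 - 3 = 3$)
$M{\left(R,n \right)} = 12$ ($M{\left(R,n \right)} = 4 \cdot 3 = 12$)
$k{\left(c \right)} = 2 c \left(1 + c\right)$ ($k{\left(c \right)} = \left(1 + c\right) 2 c = 2 c \left(1 + c\right)$)
$a{\left(L \right)} = 40 + L$ ($a{\left(L \right)} = 1 \cdot 2 \cdot 4 \left(1 + 4\right) + L = 1 \cdot 2 \cdot 4 \cdot 5 + L = 1 \cdot 40 + L = 40 + L$)
$a{\left(M{\left(-2,6 \right)} \right)} + X = \left(40 + 12\right) + 22821 = 52 + 22821 = 22873$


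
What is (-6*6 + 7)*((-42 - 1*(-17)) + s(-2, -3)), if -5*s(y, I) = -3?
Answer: 3538/5 ≈ 707.60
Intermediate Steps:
s(y, I) = 3/5 (s(y, I) = -1/5*(-3) = 3/5)
(-6*6 + 7)*((-42 - 1*(-17)) + s(-2, -3)) = (-6*6 + 7)*((-42 - 1*(-17)) + 3/5) = (-36 + 7)*((-42 + 17) + 3/5) = -29*(-25 + 3/5) = -29*(-122/5) = 3538/5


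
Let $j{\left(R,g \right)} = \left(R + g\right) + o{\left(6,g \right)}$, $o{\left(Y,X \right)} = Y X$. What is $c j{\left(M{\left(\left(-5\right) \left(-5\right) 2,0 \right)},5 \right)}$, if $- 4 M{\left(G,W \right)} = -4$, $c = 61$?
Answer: $2196$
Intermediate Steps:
$M{\left(G,W \right)} = 1$ ($M{\left(G,W \right)} = \left(- \frac{1}{4}\right) \left(-4\right) = 1$)
$o{\left(Y,X \right)} = X Y$
$j{\left(R,g \right)} = R + 7 g$ ($j{\left(R,g \right)} = \left(R + g\right) + g 6 = \left(R + g\right) + 6 g = R + 7 g$)
$c j{\left(M{\left(\left(-5\right) \left(-5\right) 2,0 \right)},5 \right)} = 61 \left(1 + 7 \cdot 5\right) = 61 \left(1 + 35\right) = 61 \cdot 36 = 2196$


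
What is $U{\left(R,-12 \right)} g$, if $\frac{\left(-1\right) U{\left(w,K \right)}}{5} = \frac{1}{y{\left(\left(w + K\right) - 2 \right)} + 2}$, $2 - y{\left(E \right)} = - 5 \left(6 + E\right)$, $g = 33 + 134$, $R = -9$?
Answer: $\frac{835}{81} \approx 10.309$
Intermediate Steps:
$g = 167$
$y{\left(E \right)} = 32 + 5 E$ ($y{\left(E \right)} = 2 - - 5 \left(6 + E\right) = 2 - \left(-30 - 5 E\right) = 2 + \left(30 + 5 E\right) = 32 + 5 E$)
$U{\left(w,K \right)} = - \frac{5}{24 + 5 K + 5 w}$ ($U{\left(w,K \right)} = - \frac{5}{\left(32 + 5 \left(\left(w + K\right) - 2\right)\right) + 2} = - \frac{5}{\left(32 + 5 \left(\left(K + w\right) - 2\right)\right) + 2} = - \frac{5}{\left(32 + 5 \left(-2 + K + w\right)\right) + 2} = - \frac{5}{\left(32 + \left(-10 + 5 K + 5 w\right)\right) + 2} = - \frac{5}{\left(22 + 5 K + 5 w\right) + 2} = - \frac{5}{24 + 5 K + 5 w}$)
$U{\left(R,-12 \right)} g = - \frac{5}{24 + 5 \left(-12\right) + 5 \left(-9\right)} 167 = - \frac{5}{24 - 60 - 45} \cdot 167 = - \frac{5}{-81} \cdot 167 = \left(-5\right) \left(- \frac{1}{81}\right) 167 = \frac{5}{81} \cdot 167 = \frac{835}{81}$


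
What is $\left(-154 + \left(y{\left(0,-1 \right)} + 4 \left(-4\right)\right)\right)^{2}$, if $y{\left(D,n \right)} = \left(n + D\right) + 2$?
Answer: $28561$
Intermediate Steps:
$y{\left(D,n \right)} = 2 + D + n$ ($y{\left(D,n \right)} = \left(D + n\right) + 2 = 2 + D + n$)
$\left(-154 + \left(y{\left(0,-1 \right)} + 4 \left(-4\right)\right)\right)^{2} = \left(-154 + \left(\left(2 + 0 - 1\right) + 4 \left(-4\right)\right)\right)^{2} = \left(-154 + \left(1 - 16\right)\right)^{2} = \left(-154 - 15\right)^{2} = \left(-169\right)^{2} = 28561$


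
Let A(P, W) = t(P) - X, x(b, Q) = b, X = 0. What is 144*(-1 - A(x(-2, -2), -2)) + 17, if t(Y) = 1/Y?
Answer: -55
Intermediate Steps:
A(P, W) = 1/P (A(P, W) = 1/P - 1*0 = 1/P + 0 = 1/P)
144*(-1 - A(x(-2, -2), -2)) + 17 = 144*(-1 - 1/(-2)) + 17 = 144*(-1 - 1*(-½)) + 17 = 144*(-1 + ½) + 17 = 144*(-½) + 17 = -72 + 17 = -55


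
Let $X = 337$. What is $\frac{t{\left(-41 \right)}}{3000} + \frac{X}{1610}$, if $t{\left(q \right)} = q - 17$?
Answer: $\frac{45881}{241500} \approx 0.18998$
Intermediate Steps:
$t{\left(q \right)} = -17 + q$
$\frac{t{\left(-41 \right)}}{3000} + \frac{X}{1610} = \frac{-17 - 41}{3000} + \frac{337}{1610} = \left(-58\right) \frac{1}{3000} + 337 \cdot \frac{1}{1610} = - \frac{29}{1500} + \frac{337}{1610} = \frac{45881}{241500}$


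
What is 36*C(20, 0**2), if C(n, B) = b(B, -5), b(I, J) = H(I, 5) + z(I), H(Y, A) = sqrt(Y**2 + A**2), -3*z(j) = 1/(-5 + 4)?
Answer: 192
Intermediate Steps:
z(j) = 1/3 (z(j) = -1/(3*(-5 + 4)) = -1/3/(-1) = -1/3*(-1) = 1/3)
H(Y, A) = sqrt(A**2 + Y**2)
b(I, J) = 1/3 + sqrt(25 + I**2) (b(I, J) = sqrt(5**2 + I**2) + 1/3 = sqrt(25 + I**2) + 1/3 = 1/3 + sqrt(25 + I**2))
C(n, B) = 1/3 + sqrt(25 + B**2)
36*C(20, 0**2) = 36*(1/3 + sqrt(25 + (0**2)**2)) = 36*(1/3 + sqrt(25 + 0**2)) = 36*(1/3 + sqrt(25 + 0)) = 36*(1/3 + sqrt(25)) = 36*(1/3 + 5) = 36*(16/3) = 192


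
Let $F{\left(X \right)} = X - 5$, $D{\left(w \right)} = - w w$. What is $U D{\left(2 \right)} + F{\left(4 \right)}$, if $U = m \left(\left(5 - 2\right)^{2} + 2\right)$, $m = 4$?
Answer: $-177$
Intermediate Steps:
$D{\left(w \right)} = - w^{2}$
$U = 44$ ($U = 4 \left(\left(5 - 2\right)^{2} + 2\right) = 4 \left(3^{2} + 2\right) = 4 \left(9 + 2\right) = 4 \cdot 11 = 44$)
$F{\left(X \right)} = -5 + X$
$U D{\left(2 \right)} + F{\left(4 \right)} = 44 \left(- 2^{2}\right) + \left(-5 + 4\right) = 44 \left(\left(-1\right) 4\right) - 1 = 44 \left(-4\right) - 1 = -176 - 1 = -177$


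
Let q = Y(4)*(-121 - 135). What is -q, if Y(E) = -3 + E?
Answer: 256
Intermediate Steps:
q = -256 (q = (-3 + 4)*(-121 - 135) = 1*(-256) = -256)
-q = -1*(-256) = 256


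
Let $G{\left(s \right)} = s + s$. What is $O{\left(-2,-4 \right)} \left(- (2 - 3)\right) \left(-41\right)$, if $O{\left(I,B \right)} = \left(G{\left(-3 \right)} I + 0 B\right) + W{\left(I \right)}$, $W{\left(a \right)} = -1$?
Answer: $-451$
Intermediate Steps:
$G{\left(s \right)} = 2 s$
$O{\left(I,B \right)} = -1 - 6 I$ ($O{\left(I,B \right)} = \left(2 \left(-3\right) I + 0 B\right) - 1 = \left(- 6 I + 0\right) - 1 = - 6 I - 1 = -1 - 6 I$)
$O{\left(-2,-4 \right)} \left(- (2 - 3)\right) \left(-41\right) = \left(-1 - -12\right) \left(- (2 - 3)\right) \left(-41\right) = \left(-1 + 12\right) \left(\left(-1\right) \left(-1\right)\right) \left(-41\right) = 11 \cdot 1 \left(-41\right) = 11 \left(-41\right) = -451$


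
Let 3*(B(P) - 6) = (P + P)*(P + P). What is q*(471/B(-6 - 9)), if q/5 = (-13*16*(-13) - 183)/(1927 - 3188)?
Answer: -1978985/128622 ≈ -15.386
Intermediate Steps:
q = -12605/1261 (q = 5*((-13*16*(-13) - 183)/(1927 - 3188)) = 5*((-208*(-13) - 183)/(-1261)) = 5*((2704 - 183)*(-1/1261)) = 5*(2521*(-1/1261)) = 5*(-2521/1261) = -12605/1261 ≈ -9.9960)
B(P) = 6 + 4*P²/3 (B(P) = 6 + ((P + P)*(P + P))/3 = 6 + ((2*P)*(2*P))/3 = 6 + (4*P²)/3 = 6 + 4*P²/3)
q*(471/B(-6 - 9)) = -5936955/(1261*(6 + 4*(-6 - 9)²/3)) = -5936955/(1261*(6 + (4/3)*(-15)²)) = -5936955/(1261*(6 + (4/3)*225)) = -5936955/(1261*(6 + 300)) = -5936955/(1261*306) = -12605/1261*157/102 = -1978985/128622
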